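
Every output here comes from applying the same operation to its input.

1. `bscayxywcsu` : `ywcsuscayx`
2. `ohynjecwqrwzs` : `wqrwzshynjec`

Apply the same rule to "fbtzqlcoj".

The transformation: delete the first character, then swap the front and back halves of the string.
On "fbtzqlcoj": the first step gives "btzqlcoj", and the second then gives "lcojbtzq".

lcojbtzq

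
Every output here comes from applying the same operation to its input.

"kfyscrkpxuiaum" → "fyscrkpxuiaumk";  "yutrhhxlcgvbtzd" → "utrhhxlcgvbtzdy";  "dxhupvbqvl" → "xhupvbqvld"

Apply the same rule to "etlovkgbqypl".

tlovkgbqyple

What's happening: move the first character to the end.
For "etlovkgbqypl" the result is "tlovkgbqyple".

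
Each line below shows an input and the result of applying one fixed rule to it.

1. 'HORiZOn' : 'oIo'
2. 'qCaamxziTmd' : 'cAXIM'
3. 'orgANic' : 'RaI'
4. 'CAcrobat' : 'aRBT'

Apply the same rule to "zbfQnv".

BqV

The rule is to keep every other character starting from the second (positions 2nd, 4th, 6th, ...), then flip the case of every letter.
Applying both steps to "zbfQnv": "bQv", then "BqV".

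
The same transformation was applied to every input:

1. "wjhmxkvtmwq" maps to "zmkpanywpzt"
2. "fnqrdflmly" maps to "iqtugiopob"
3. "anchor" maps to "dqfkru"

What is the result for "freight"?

iuhljkw

Each output is the input with this applied: shift every letter 3 places forward in the alphabet (wrapping around).
For "freight" the result is "iuhljkw".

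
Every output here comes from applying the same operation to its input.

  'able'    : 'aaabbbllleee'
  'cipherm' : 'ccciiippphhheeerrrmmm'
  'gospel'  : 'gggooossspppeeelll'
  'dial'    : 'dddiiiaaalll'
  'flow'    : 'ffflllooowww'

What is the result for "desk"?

dddeeessskkk

Each output is the input with this applied: repeat every character 3 times.
Doing the same to "desk": "dddeeessskkk".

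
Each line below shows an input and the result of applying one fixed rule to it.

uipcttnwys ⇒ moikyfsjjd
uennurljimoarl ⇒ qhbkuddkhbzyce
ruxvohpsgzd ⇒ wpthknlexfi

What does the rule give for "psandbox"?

What's happening: shift every letter 10 places backward in the alphabet (wrapping around), then move the last 3 characters to the front (rotate right by 3).
Applying both steps to "psandbox": "fiqdtren", then "renfiqdt".

renfiqdt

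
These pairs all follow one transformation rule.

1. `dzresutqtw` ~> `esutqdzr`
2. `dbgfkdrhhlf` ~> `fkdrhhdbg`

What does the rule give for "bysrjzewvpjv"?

rjzewvpbys

The rule is to delete the last 2 characters, then move the first 3 characters to the end (rotate left by 3).
Applying that to "bysrjzewvpjv" gives "rjzewvpbys".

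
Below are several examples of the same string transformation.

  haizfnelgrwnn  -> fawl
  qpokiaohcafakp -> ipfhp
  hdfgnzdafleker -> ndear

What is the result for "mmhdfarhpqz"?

fmzh

The transformation: keep one character in every 3, starting at position 2 (positions 2nd, 5th, 8th, ...), then swap each adjacent pair of characters (1↔2, 3↔4, ...).
Applying both steps to "mmhdfarhpqz": "mfhz", then "fmzh".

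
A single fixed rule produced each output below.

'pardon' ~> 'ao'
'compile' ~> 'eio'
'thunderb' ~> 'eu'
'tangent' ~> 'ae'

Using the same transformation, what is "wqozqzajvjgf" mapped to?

ao

The pattern: sort the characters into alphabetical order, then keep only the vowels.
Doing the same to "wqozqzajvjgf": "ao".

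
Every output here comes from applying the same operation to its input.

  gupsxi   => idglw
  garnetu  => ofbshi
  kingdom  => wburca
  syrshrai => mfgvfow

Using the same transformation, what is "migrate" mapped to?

wufohs

The pattern: delete the first character, then shift every letter 12 places backward in the alphabet (wrapping around).
For "migrate", step one produces "igrate"; step two turns that into "wufohs".
(Check on "kingdom": → "ingdom" → "wburca" ✓)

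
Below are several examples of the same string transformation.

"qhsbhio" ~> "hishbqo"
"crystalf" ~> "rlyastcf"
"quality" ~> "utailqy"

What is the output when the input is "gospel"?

The pattern: take characters alternately from the front and the back (1st, last, 2nd, 2nd-last, ...), then move the first 2 characters to the end (rotate left by 2).
For "gospel" the result is "oespgl".

oespgl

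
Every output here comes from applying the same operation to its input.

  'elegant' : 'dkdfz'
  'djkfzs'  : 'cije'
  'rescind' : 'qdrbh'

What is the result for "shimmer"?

rghll

The transformation: delete the last 2 characters, then shift every letter 1 place backward in the alphabet (wrapping around).
Starting from "shimmer": after the first operation, "shimm"; after the second, "rghll".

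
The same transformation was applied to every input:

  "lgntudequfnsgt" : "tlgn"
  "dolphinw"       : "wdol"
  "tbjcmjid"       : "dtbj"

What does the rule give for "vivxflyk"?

The pattern: move the last character to the front, then keep only the first 4 characters.
Working it through for "vivxflyk": intermediate "kvivxfly", final "kviv".
(Check on "lgntudequfnsgt": → "tlgntudequfnsg" → "tlgn" ✓)

kviv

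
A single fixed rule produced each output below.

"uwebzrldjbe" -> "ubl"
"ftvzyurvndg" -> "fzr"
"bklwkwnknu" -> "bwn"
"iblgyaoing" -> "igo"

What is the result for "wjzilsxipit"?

Each output is the input with this applied: delete the last 3 characters, then keep one character in every 3, starting at position 1 (positions 1st, 4th, 7th, ...).
On "wjzilsxipit" that produces "wix".
(Check on "iblgyaoing": → "iblgyao" → "igo" ✓)

wix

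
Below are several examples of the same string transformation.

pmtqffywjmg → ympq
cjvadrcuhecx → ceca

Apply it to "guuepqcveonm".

In each case the input is transformed by: keep one character in every 3, starting at position 1 (positions 1st, 4th, 7th, ...), then swap the front and back halves of the string.
For "guuepqcveonm", step one produces "geco"; step two turns that into "coge".

coge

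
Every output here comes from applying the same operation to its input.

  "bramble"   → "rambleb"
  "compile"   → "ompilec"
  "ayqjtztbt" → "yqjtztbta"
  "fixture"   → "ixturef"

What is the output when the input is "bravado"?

ravadob

Each output is the input with this applied: move the first character to the end.
For "bravado" the result is "ravadob".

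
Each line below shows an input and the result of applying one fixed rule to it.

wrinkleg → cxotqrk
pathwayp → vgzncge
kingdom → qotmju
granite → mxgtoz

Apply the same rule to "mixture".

sodzax

In each case the input is transformed by: shift every letter 6 places forward in the alphabet (wrapping around), then delete the last character.
For "mixture", step one produces "sodzaxk"; step two turns that into "sodzax".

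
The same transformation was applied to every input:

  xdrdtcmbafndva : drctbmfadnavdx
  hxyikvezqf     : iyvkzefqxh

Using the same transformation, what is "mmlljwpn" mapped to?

llwjnpmm

The transformation: move the first 2 characters to the end (rotate left by 2), then swap each adjacent pair of characters (1↔2, 3↔4, ...).
Starting from "mmlljwpn": after the first operation, "lljwpnmm"; after the second, "llwjnpmm".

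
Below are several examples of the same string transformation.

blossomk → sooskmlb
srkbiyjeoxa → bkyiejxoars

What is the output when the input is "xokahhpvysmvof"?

What's happening: swap each adjacent pair of characters (1↔2, 3↔4, ...), then move the first 2 characters to the end (rotate left by 2).
"xokahhpvysmvof" → "oxakhhvpsyvmfo" → "akhhvpsyvmfoox".

akhhvpsyvmfoox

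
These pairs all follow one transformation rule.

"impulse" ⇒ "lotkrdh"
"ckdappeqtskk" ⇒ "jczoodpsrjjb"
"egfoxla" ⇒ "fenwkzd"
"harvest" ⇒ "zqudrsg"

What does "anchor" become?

mbgnqz

The transformation: shift every letter 1 place backward in the alphabet (wrapping around), then move the first character to the end.
On "anchor" that produces "mbgnqz".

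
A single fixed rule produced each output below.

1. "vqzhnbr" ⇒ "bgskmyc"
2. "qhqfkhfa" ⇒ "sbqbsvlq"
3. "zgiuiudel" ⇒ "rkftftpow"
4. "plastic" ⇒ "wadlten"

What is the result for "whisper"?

shdtpac

The pattern: shift every letter 11 places forward in the alphabet (wrapping around), then swap each adjacent pair of characters (1↔2, 3↔4, ...).
On "whisper": the first step gives "hstdapc", and the second then gives "shdtpac".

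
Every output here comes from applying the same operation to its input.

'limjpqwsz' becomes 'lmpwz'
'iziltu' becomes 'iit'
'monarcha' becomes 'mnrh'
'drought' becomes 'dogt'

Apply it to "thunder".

tudr

The pattern: keep every other character starting from the first (positions 1st, 3rd, 5th, ...).
So "thunder" becomes "tudr".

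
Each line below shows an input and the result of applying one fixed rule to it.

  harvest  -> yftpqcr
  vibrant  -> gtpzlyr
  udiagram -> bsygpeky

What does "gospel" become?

menqjc

The pattern: swap each adjacent pair of characters (1↔2, 3↔4, ...), then shift every letter 2 places backward in the alphabet (wrapping around).
So "gospel" becomes "menqjc".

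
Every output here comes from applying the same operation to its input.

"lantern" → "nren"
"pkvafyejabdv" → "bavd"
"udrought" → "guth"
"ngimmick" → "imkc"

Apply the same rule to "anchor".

The transformation: swap each adjacent pair of characters (1↔2, 3↔4, ...), then keep only the last 4 characters.
Applying both steps to "anchor": "nahcro", then "hcro".

hcro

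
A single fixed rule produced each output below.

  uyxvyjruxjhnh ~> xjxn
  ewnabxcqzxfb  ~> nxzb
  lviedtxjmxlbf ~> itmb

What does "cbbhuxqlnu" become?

bxn

Each output is the input with this applied: keep one character in every 3, starting at position 3 (positions 3rd, 6th, 9th, ...).
"cbbhuxqlnu" → "bxn".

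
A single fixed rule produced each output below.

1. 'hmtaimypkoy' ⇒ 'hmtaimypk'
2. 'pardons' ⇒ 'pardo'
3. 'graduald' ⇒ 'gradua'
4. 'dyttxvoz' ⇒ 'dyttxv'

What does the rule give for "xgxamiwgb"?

xgxamiw

The pattern: delete the last 2 characters.
So "xgxamiwgb" becomes "xgxamiw".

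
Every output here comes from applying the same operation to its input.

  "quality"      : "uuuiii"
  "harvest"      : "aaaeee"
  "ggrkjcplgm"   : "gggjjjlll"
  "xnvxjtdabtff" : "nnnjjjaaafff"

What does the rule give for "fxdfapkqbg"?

The rule is to keep one character in every 3, starting at position 2 (positions 2nd, 5th, 8th, ...), then repeat every character 3 times.
On "fxdfapkqbg": the first step gives "xaq", and the second then gives "xxxaaaqqq".

xxxaaaqqq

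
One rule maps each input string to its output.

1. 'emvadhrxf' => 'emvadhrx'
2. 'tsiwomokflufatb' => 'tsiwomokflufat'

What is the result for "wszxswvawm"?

Rule — delete the last character.
So "wszxswvawm" becomes "wszxswvaw".

wszxswvaw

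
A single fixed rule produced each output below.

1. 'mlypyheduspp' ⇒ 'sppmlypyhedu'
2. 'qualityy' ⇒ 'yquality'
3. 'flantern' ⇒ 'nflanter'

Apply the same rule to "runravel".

lrunrave

What's happening: swap the front and back halves of the string, then move the first 3 characters to the end (rotate left by 3).
Applying both steps to "runravel": "avelrunr", then "lrunrave".
(Check on "flantern": → "ternflan" → "nflanter" ✓)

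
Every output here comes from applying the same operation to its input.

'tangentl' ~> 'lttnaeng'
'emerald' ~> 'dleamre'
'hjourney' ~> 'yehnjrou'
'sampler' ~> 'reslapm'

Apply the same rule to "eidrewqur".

What's happening: move the last character to the front, then take characters alternately from the front and the back (1st, last, 2nd, 2nd-last, ...).
Applying both steps to "eidrewqur": "reidrewqu", then "rueqiwder".

rueqiwder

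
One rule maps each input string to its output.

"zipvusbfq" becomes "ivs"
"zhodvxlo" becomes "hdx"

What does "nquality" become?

The rule is to keep every other character starting from the second (positions 2nd, 4th, 6th, ...), then delete the last character.
On "nquality" that produces "qai".

qai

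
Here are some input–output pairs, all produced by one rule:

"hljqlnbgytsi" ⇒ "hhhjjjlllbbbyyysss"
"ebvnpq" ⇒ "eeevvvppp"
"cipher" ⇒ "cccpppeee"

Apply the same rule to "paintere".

pppiiitttrrr

Each output is the input with this applied: keep every other character starting from the first (positions 1st, 3rd, 5th, ...), then repeat every character 3 times.
On "paintere" that produces "pppiiitttrrr".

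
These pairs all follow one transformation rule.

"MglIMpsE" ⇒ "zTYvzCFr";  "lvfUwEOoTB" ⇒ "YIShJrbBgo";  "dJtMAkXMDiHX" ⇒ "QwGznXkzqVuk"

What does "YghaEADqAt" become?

lTUNrnqDnG

Rule — flip the case of every letter, then shift every letter 13 places forward in the alphabet (wrapping around) — i.e. ROT13.
Working it through for "YghaEADqAt": intermediate "yGHAeadQaT", final "lTUNrnqDnG".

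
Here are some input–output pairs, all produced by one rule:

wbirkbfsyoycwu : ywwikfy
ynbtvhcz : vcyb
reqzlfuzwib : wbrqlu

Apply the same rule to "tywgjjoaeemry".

mytwjoe

The rule is to keep every other character starting from the first (positions 1st, 3rd, 5th, ...), then move the last 2 characters to the front (rotate right by 2).
"tywgjjoaeemry" → "twjoemy" → "mytwjoe".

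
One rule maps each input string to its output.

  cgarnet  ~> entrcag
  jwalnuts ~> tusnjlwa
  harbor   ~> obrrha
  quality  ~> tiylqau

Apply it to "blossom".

Looking at the pairs, the operation is to move the last 2 characters to the front (rotate right by 2), then take characters alternately from the front and the back (1st, last, 2nd, 2nd-last, ...).
Doing the same to "blossom": "osmsbol".

osmsbol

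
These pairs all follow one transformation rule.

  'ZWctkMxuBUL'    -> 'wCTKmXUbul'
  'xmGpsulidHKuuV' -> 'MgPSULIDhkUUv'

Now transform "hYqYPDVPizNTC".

yQypdvpIZntc

The transformation: delete the first character, then flip the case of every letter.
Working it through for "hYqYPDVPizNTC": intermediate "YqYPDVPizNTC", final "yQypdvpIZntc".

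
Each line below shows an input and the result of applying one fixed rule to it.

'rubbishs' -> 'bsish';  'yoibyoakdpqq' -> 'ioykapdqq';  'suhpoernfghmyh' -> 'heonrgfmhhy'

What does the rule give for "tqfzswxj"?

fwsjx

Looking at the pairs, the operation is to swap each adjacent pair of characters (1↔2, 3↔4, ...), then delete the first 3 characters.
On "tqfzswxj": the first step gives "qtzfwsjx", and the second then gives "fwsjx".
(Check on "yoibyoakdpqq": → "oybioykapdqq" → "ioykapdqq" ✓)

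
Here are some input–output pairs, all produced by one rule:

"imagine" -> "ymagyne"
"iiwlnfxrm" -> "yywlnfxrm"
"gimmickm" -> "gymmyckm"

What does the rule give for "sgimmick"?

sgymmyck

In each case the input is transformed by: replace every "i" with "y".
On "sgimmick" that produces "sgymmyck".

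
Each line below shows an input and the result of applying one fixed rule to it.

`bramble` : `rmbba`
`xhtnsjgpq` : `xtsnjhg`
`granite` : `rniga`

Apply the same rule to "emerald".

rmeea

The pattern: delete the last 2 characters, then sort the characters into reverse alphabetical order.
Starting from "emerald": after the first operation, "emera"; after the second, "rmeea".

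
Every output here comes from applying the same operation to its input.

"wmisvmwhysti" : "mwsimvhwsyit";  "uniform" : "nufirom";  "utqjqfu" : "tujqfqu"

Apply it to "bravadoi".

In each case the input is transformed by: swap each adjacent pair of characters (1↔2, 3↔4, ...).
Applying that to "bravadoi" gives "rbvadaio".

rbvadaio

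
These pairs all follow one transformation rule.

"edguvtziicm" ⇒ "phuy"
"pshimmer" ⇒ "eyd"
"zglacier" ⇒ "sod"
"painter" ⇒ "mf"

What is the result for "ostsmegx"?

Rule — keep one character in every 3, starting at position 2 (positions 2nd, 5th, 8th, ...), then shift every letter 12 places forward in the alphabet (wrapping around).
Working it through for "ostsmegx": intermediate "smx", final "eyj".

eyj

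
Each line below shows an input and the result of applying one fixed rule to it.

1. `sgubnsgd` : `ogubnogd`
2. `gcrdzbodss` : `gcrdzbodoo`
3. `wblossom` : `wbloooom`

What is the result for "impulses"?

impuloeo

Each output is the input with this applied: replace every "s" with "o".
Doing the same to "impulses": "impuloeo".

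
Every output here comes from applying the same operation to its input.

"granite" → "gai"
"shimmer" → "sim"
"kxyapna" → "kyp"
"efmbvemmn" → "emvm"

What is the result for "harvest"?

hre

Rule — delete the last character, then keep every other character starting from the first (positions 1st, 3rd, 5th, ...).
Applying both steps to "harvest": "harves", then "hre".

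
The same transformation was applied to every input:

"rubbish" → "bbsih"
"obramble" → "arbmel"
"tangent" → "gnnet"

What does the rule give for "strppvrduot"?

prvpdrout

Each output is the input with this applied: swap each adjacent pair of characters (1↔2, 3↔4, ...), then delete the first 2 characters.
"strppvrduot" → "tsprvpdrout" → "prvpdrout".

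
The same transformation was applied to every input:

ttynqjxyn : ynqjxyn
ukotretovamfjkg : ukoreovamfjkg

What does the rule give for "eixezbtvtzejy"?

eixezbvzejy

What's happening: remove every "t".
So "eixezbtvtzejy" becomes "eixezbvzejy".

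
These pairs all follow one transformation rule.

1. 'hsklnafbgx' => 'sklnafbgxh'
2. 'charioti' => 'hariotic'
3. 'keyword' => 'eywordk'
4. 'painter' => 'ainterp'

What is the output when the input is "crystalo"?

rystaloc

What's happening: move the first character to the end.
Applying that to "crystalo" gives "rystaloc".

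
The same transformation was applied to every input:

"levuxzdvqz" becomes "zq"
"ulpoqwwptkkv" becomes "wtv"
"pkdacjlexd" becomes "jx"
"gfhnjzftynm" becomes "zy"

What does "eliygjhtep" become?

je

Each output is the input with this applied: delete the first 3 characters, then keep one character in every 3, starting at position 3 (positions 3rd, 6th, 9th, ...).
"eliygjhtep" → "je".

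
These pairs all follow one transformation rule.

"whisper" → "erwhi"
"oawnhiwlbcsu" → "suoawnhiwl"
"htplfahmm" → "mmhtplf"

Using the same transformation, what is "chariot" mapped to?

otcha

Rule — move the last 2 characters to the front (rotate right by 2), then delete the last 2 characters.
Applying both steps to "chariot": "otchari", then "otcha".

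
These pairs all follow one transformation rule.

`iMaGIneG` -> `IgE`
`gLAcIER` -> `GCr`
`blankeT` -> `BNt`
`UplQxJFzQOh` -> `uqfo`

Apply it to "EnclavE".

eLe

The transformation: flip the case of every letter, then keep one character in every 3, starting at position 1 (positions 1st, 4th, 7th, ...).
Applying both steps to "EnclavE": "eNCLAVe", then "eLe".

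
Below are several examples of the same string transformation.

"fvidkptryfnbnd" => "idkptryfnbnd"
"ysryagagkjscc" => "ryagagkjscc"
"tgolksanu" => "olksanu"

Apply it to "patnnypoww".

tnnypoww

Looking at the pairs, the operation is to delete the first 2 characters.
On "patnnypoww" that produces "tnnypoww".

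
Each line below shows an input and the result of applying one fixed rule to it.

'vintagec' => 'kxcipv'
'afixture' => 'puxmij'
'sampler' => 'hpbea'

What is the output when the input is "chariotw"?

rwpgxd

In each case the input is transformed by: shift every letter 11 places backward in the alphabet (wrapping around), then delete the last 2 characters.
For "chariotw" the result is "rwpgxd".
(Check on "afixture": → "puxmijgt" → "puxmij" ✓)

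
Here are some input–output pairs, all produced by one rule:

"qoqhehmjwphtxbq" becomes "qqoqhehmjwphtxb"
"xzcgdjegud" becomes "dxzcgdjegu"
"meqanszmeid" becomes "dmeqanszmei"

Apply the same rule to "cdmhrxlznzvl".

lcdmhrxlznzv

Rule — move the last character to the front.
So "cdmhrxlznzvl" becomes "lcdmhrxlznzv".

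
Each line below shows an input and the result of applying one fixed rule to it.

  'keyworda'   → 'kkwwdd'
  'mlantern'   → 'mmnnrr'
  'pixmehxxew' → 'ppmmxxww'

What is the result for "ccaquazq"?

ccqqzz

In each case the input is transformed by: keep one character in every 3, starting at position 1 (positions 1st, 4th, 7th, ...), then double every character.
For "ccaquazq", step one produces "cqz"; step two turns that into "ccqqzz".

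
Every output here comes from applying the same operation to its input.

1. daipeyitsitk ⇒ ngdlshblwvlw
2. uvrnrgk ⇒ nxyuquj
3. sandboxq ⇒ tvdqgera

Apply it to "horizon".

The pattern: shift every letter 3 places forward in the alphabet (wrapping around), then move the last character to the front.
"horizon" → "qkrulcr".

qkrulcr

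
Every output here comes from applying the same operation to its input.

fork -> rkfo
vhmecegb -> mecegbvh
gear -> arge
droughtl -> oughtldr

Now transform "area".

The rule is to move the first 2 characters to the end (rotate left by 2).
"area" → "eaar".

eaar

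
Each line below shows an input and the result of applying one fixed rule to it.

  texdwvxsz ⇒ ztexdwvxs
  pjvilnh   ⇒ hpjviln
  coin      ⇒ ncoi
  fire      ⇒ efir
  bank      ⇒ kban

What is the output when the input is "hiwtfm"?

The pattern: move the last character to the front.
Doing the same to "hiwtfm": "mhiwtf".

mhiwtf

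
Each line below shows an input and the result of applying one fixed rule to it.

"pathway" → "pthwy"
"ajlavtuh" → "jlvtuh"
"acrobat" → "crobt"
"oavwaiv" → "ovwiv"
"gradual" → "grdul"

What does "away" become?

The rule is to remove every "a".
"away" → "wy".

wy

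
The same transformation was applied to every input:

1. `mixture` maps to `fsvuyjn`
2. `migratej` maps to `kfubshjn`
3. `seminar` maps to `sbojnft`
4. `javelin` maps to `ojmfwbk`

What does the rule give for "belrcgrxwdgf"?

Each output is the input with this applied: reverse the string, then shift every letter 1 place forward in the alphabet (wrapping around).
Working it through for "belrcgrxwdgf": intermediate "fgdwxrgcrleb", final "ghexyshdsmfc".

ghexyshdsmfc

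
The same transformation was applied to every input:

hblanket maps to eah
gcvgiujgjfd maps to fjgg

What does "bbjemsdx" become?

deb

Each output is the input with this applied: keep one character in every 3, starting at position 1 (positions 1st, 4th, 7th, ...), then reverse the string.
Working it through for "bbjemsdx": intermediate "bed", final "deb".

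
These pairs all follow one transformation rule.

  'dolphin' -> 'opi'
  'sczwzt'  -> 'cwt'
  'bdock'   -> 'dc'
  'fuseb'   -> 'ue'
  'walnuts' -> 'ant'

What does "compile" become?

opl

The rule is to keep every other character starting from the second (positions 2nd, 4th, 6th, ...).
"compile" → "opl".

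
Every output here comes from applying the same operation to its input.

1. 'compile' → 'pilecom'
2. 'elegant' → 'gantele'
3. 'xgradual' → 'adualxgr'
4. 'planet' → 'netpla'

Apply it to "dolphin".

phindol

Rule — move the first 3 characters to the end (rotate left by 3).
Doing the same to "dolphin": "phindol".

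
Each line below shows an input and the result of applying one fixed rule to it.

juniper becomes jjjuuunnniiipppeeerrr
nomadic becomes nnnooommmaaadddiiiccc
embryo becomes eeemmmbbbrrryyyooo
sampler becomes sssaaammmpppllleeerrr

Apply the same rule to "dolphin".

In each case the input is transformed by: repeat every character 3 times.
"dolphin" → "dddooolllppphhhiiinnn".

dddooolllppphhhiiinnn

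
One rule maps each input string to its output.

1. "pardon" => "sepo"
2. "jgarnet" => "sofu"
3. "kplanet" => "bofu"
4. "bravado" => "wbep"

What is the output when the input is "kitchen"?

In each case the input is transformed by: shift every letter 1 place forward in the alphabet (wrapping around), then keep only the last 4 characters.
"kitchen" → "ljudifo" → "difo".

difo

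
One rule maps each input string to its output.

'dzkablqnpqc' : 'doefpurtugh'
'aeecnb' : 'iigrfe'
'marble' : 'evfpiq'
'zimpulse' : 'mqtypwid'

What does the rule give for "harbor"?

evfsvl

In each case the input is transformed by: shift every letter 4 places forward in the alphabet (wrapping around), then move the first character to the end.
"harbor" → "levfsv" → "evfsvl".
(Check on "dzkablqnpqc": → "hdoefpurtug" → "doefpurtugh" ✓)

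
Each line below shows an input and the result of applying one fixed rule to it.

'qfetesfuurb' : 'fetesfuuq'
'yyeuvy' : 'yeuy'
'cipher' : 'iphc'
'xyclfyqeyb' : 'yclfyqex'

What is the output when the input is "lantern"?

What's happening: delete the last 2 characters, then move the first character to the end.
Working it through for "lantern": intermediate "lante", final "antel".

antel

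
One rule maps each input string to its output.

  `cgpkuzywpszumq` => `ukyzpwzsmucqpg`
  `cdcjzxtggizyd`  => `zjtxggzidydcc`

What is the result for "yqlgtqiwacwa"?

tgiqawwcyalq

What's happening: move the first 3 characters to the end (rotate left by 3), then swap each adjacent pair of characters (1↔2, 3↔4, ...).
For "yqlgtqiwacwa", step one produces "gtqiwacwayql"; step two turns that into "tgiqawwcyalq".
(Check on "cgpkuzywpszumq": → "kuzywpszumqcgp" → "ukyzpwzsmucqpg" ✓)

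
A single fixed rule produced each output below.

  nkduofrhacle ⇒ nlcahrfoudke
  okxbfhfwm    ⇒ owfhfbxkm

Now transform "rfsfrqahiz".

The transformation: swap the first and last characters, then reverse the string.
On "rfsfrqahiz" that produces "rihaqrfsfz".
(Check on "nkduofrhacle": → "ekduofrhacln" → "nlcahrfoudke" ✓)

rihaqrfsfz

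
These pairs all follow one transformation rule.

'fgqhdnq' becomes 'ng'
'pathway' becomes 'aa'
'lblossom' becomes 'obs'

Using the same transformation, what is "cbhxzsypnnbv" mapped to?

The transformation: move the last 3 characters to the front (rotate right by 3), then keep one character in every 3, starting at position 2 (positions 2nd, 5th, 8th, ...).
For "cbhxzsypnnbv", step one produces "nbvcbhxzsypn"; step two turns that into "bbzp".

bbzp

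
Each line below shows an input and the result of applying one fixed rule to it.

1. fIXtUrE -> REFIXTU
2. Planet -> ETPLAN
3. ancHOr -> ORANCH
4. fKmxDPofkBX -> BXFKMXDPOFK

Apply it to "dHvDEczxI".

The rule is to move the last 2 characters to the front (rotate right by 2), then convert every letter to uppercase.
For "dHvDEczxI" the result is "XIDHVDECZ".
(Check on "Planet": → "etPlan" → "ETPLAN" ✓)

XIDHVDECZ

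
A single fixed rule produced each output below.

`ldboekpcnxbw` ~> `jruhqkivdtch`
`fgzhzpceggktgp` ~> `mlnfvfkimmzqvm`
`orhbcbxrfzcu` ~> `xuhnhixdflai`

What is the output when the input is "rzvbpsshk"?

fxhbyvnyq

In each case the input is transformed by: swap each adjacent pair of characters (1↔2, 3↔4, ...), then shift every letter 6 places forward in the alphabet (wrapping around).
On "rzvbpsshk": the first step gives "zrbvsphsk", and the second then gives "fxhbyvnyq".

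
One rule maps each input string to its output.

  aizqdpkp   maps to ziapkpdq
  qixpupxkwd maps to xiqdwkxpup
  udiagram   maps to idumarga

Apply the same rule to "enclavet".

Each output is the input with this applied: reverse the string, then move the last 3 characters to the front (rotate right by 3).
So "enclavet" becomes "cneteval".

cneteval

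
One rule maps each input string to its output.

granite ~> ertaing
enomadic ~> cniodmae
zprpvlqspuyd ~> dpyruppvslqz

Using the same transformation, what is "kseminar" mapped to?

Each output is the input with this applied: take characters alternately from the front and the back (1st, last, 2nd, 2nd-last, ...), then move the first character to the end.
For "kseminar" the result is "rsaenmik".
(Check on "granite": → "gertain" → "ertaing" ✓)

rsaenmik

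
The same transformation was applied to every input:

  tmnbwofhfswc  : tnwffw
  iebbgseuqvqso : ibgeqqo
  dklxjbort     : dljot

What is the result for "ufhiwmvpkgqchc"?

uhwvkqh

The pattern: keep every other character starting from the first (positions 1st, 3rd, 5th, ...).
For "ufhiwmvpkgqchc" the result is "uhwvkqh".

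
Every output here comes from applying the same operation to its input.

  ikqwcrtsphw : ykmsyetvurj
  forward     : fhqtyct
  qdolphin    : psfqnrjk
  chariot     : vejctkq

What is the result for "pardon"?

Looking at the pairs, the operation is to move the last character to the front, then shift every letter 2 places forward in the alphabet (wrapping around).
"pardon" → "npardo" → "prctfq".

prctfq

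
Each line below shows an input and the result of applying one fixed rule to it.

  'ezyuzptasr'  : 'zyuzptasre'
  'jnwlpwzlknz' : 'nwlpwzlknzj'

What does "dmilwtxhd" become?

In each case the input is transformed by: move the first character to the end.
For "dmilwtxhd" the result is "milwtxhdd".

milwtxhdd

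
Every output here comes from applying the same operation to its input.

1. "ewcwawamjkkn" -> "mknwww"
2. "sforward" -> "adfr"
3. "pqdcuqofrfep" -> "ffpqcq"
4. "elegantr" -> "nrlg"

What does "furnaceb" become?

cbun

Each output is the input with this applied: keep every other character starting from the second (positions 2nd, 4th, 6th, ...), then swap the front and back halves of the string.
"furnaceb" → "uncb" → "cbun".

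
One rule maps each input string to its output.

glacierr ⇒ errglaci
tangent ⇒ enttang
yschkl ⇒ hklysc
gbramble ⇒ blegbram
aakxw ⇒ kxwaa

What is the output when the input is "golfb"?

lfbgo

The rule is to move the last 3 characters to the front (rotate right by 3).
So "golfb" becomes "lfbgo".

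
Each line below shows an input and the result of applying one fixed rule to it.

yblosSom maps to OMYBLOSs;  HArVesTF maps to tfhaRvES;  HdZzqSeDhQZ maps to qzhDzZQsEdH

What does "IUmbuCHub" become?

Rule — move the last 2 characters to the front (rotate right by 2), then flip the case of every letter.
Starting from "IUmbuCHub": after the first operation, "ubIUmbuCH"; after the second, "UBiuMBUch".

UBiuMBUch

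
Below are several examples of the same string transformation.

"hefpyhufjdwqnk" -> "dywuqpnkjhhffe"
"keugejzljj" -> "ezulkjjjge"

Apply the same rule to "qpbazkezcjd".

azzqpkjedcb

The rule is to sort the characters into reverse alphabetical order, then move the last character to the front.
On "qpbazkezcjd": the first step gives "zzqpkjedcba", and the second then gives "azzqpkjedcb".
(Check on "hefpyhufjdwqnk": → "ywuqpnkjhhffed" → "dywuqpnkjhhffe" ✓)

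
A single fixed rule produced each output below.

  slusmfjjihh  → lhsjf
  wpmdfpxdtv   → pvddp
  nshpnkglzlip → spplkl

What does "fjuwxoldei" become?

jiwdo

The pattern: keep every other character starting from the second (positions 2nd, 4th, 6th, ...), then take characters alternately from the front and the back (1st, last, 2nd, 2nd-last, ...).
Starting from "fjuwxoldei": after the first operation, "jwodi"; after the second, "jiwdo".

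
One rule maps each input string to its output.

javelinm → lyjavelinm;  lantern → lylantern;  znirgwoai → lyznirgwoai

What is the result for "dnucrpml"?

The rule is to prepend "ly".
So "dnucrpml" becomes "lydnucrpml".

lydnucrpml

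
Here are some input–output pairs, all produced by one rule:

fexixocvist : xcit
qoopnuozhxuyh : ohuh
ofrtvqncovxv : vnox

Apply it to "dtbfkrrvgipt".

krgp

The rule is to keep every other character starting from the first (positions 1st, 3rd, 5th, ...), then keep only the last 4 characters.
"dtbfkrrvgipt" → "dbkrgp" → "krgp".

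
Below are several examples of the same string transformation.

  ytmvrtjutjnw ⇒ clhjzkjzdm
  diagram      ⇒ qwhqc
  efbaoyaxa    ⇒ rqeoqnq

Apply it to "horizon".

hyped

Looking at the pairs, the operation is to shift every letter 10 places backward in the alphabet (wrapping around), then delete the first 2 characters.
Applying both steps to "horizon": "xehyped", then "hyped".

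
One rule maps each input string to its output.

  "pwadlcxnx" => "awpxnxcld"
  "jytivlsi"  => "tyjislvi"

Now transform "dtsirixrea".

Rule — move the first 3 characters to the end (rotate left by 3), then reverse the string.
Applying both steps to "dtsirixrea": "irixreadts", then "stdaerxiri".

stdaerxiri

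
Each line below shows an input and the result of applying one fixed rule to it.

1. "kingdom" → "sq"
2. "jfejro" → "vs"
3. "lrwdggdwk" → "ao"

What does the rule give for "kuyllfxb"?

bf

What's happening: shift every letter 4 places forward in the alphabet (wrapping around), then keep only the last 2 characters.
For "kuyllfxb", step one produces "oycppjbf"; step two turns that into "bf".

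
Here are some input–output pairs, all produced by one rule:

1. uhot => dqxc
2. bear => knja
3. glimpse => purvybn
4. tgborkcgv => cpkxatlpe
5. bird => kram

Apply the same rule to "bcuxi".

Looking at the pairs, the operation is to shift every letter 9 places forward in the alphabet (wrapping around).
Doing the same to "bcuxi": "kldgr".

kldgr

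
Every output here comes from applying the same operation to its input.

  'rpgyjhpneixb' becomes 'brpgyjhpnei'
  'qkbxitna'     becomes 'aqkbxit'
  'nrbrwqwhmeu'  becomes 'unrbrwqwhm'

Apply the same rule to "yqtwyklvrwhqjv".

Looking at the pairs, the operation is to move the last 2 characters to the front (rotate right by 2), then delete the first character.
For "yqtwyklvrwhqjv", step one produces "jvyqtwyklvrwhq"; step two turns that into "vyqtwyklvrwhq".
(Check on "qkbxitna": → "naqkbxit" → "aqkbxit" ✓)

vyqtwyklvrwhq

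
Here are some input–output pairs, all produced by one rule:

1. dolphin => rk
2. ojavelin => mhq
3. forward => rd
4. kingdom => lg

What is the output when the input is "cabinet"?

dq

The transformation: keep one character in every 3, starting at position 2 (positions 2nd, 5th, 8th, ...), then shift every letter 3 places forward in the alphabet (wrapping around).
So "cabinet" becomes "dq".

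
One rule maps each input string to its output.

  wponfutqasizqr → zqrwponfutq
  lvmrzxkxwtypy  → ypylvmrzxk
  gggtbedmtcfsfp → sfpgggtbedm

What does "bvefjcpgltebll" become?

bllbvefjcpg

In each case the input is transformed by: move the last 3 characters to the front (rotate right by 3), then delete the last 3 characters.
"bvefjcpgltebll" → "bllbvefjcpglte" → "bllbvefjcpg".
(Check on "lvmrzxkxwtypy": → "ypylvmrzxkxwt" → "ypylvmrzxk" ✓)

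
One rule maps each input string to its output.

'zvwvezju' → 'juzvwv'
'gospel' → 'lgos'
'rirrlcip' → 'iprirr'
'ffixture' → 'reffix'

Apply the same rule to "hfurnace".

cehfur

Rule — swap the front and back halves of the string, then delete the first 2 characters.
Applying both steps to "hfurnace": "nacehfur", then "cehfur".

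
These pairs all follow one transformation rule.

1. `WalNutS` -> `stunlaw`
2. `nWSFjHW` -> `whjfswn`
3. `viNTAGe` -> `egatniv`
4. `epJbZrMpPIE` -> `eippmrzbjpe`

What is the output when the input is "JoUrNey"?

The rule is to reverse the string, then convert every letter to lowercase.
On "JoUrNey": the first step gives "yeNrUoJ", and the second then gives "yenruoj".

yenruoj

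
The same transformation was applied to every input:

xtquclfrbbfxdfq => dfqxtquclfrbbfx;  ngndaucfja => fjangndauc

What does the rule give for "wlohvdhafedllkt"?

What's happening: move the last 3 characters to the front (rotate right by 3).
"wlohvdhafedllkt" → "lktwlohvdhafedl".

lktwlohvdhafedl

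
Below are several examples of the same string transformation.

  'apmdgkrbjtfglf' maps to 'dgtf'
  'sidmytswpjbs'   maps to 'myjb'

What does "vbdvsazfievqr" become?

Looking at the pairs, the operation is to swap each adjacent pair of characters (1↔2, 3↔4, ...), then keep one character in every 3, starting at position 3 (positions 3rd, 6th, 9th, ...).
For "vbdvsazfievqr", step one produces "bvvdasfzeiqvr"; step two turns that into "vsev".

vsev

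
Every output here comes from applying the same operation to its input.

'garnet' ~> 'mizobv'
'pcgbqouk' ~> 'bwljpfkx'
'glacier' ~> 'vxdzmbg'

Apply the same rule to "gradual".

Each output is the input with this applied: move the first 2 characters to the end (rotate left by 2), then shift every letter 5 places backward in the alphabet (wrapping around).
For "gradual", step one produces "adualgr"; step two turns that into "vypvgbm".

vypvgbm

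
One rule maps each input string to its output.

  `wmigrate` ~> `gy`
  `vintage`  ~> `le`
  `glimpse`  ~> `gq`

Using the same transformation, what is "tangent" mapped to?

Rule — shift every letter 2 places backward in the alphabet (wrapping around), then keep one character in every 3, starting at position 3 (positions 3rd, 6th, 9th, ...).
"tangent" → "ryleclr" → "ll".
(Check on "vintage": → "tglryec" → "le" ✓)

ll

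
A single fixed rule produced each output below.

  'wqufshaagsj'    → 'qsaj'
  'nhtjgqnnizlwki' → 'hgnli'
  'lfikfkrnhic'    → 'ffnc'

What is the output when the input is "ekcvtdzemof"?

Rule — keep one character in every 3, starting at position 2 (positions 2nd, 5th, 8th, ...).
For "ekcvtdzemof" the result is "ktef".

ktef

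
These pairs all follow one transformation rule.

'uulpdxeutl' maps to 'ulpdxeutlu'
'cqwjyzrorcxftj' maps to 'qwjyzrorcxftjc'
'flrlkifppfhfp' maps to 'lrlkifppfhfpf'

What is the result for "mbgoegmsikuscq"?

Looking at the pairs, the operation is to move the first character to the end.
"mbgoegmsikuscq" → "bgoegmsikuscqm".

bgoegmsikuscqm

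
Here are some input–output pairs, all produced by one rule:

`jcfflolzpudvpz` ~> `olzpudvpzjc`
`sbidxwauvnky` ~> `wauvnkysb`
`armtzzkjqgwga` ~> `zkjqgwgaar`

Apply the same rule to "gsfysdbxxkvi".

The transformation: move the first 2 characters to the end (rotate left by 2), then delete the first 3 characters.
Applying both steps to "gsfysdbxxkvi": "fysdbxxkvigs", then "dbxxkvigs".

dbxxkvigs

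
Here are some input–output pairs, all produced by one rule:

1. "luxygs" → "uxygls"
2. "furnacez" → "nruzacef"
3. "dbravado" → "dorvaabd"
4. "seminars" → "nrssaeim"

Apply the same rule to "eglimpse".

The rule is to sort the characters into alphabetical order, then swap the front and back halves of the string.
For "eglimpse" the result is "lmpseegi".

lmpseegi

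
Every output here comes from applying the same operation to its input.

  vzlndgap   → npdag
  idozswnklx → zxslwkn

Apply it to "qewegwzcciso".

Rule — delete the first 3 characters, then take characters alternately from the front and the back (1st, last, 2nd, 2nd-last, ...).
Working it through for "qewegwzcciso": intermediate "egwzcciso", final "eogswizcc".

eogswizcc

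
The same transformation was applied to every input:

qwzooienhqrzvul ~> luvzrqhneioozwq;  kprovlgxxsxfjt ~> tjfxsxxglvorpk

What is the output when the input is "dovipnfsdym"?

mydsfnpivod

Rule — reverse the string.
Doing the same to "dovipnfsdym": "mydsfnpivod".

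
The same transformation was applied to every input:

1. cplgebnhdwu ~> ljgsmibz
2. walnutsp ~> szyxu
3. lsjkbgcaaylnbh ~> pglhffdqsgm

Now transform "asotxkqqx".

The rule is to shift every letter 5 places forward in the alphabet (wrapping around), then delete the first 3 characters.
For "asotxkqqx", step one produces "fxtycpvvc"; step two turns that into "ycpvvc".

ycpvvc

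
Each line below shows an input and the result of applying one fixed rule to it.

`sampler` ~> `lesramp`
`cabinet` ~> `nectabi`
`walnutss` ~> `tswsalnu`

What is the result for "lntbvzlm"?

In each case the input is transformed by: swap the first and last characters, then move the last 3 characters to the front (rotate right by 3).
"lntbvzlm" → "zllmntbv".

zllmntbv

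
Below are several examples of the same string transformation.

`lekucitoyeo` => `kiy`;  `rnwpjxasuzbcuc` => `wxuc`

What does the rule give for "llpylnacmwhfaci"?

pnmfi

What's happening: keep one character in every 3, starting at position 3 (positions 3rd, 6th, 9th, ...).
Applying that to "llpylnacmwhfaci" gives "pnmfi".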